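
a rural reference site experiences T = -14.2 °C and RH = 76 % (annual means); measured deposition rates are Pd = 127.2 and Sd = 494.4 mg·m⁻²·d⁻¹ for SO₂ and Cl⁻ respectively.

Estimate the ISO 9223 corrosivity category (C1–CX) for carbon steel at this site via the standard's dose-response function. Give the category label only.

C3

carbon steel: T≤10 °C ⇒ hinge +0.150·(-14.2−10) = -3.6300
  SO₂ term: 1.77·127.2^0.52·exp(0.02·76-3.6300) = 2.667
  Sd branch = 0.102·Sd^0.62·e^(0.033·RH+0.04·T) = 33.22 μm/a
  sum: 2.667 + 33.22 → r_corr = 35.89 μm/a
35.9 μm/a falls in (25, 50] for carbon steel → category C3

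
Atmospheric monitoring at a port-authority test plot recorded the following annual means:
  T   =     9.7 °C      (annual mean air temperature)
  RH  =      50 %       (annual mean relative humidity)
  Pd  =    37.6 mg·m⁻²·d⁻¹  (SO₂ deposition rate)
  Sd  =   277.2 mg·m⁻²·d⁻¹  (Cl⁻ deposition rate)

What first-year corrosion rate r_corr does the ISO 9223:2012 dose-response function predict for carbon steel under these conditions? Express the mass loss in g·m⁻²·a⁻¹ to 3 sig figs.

r_corr = 439 g·m⁻²·a⁻¹

carbon steel: temperature factor f = +0.150·(-0.3) = -0.0450
  Pd branch = 1.77·Pd^0.52·e^(0.02·RH+f) = 30.33 μm/a
  Cl⁻ term: 0.102·277.2^0.62·exp(0.033·50+0.04·9.7) = 25.6
  r_corr = 30.33 + 25.6 = 55.93 μm/a
Convert to mass loss: 55.93 μm/a × 7.85 g/cm³ = 439 g·m⁻²·a⁻¹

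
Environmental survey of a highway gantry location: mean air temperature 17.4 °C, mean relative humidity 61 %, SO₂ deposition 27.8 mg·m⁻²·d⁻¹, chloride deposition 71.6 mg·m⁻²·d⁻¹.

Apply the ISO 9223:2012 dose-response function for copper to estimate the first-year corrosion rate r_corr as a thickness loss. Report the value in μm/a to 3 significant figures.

r_corr = 0.939 μm/a

copper: f(T) = -0.080·(T−10) [T>10 °C] = -0.5920
  Pd branch = 0.0053·Pd^0.26·e^(0.059·RH+f) = 0.2545 μm/a
  Cl⁻ term: 0.01025·71.6^0.27·exp(0.036·61+0.049·17.4) = 0.6848
  sum: 0.2545 + 0.6848 → r_corr = 0.9392 μm/a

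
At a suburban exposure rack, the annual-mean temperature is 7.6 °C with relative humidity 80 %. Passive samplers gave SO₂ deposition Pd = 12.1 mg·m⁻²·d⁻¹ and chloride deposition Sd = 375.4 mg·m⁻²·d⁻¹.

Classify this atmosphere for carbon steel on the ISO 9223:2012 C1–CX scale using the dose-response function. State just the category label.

carbon steel: f(T) = +0.150·(T−10) [T≤10 °C] = -0.3600
  Pd branch = 1.77·Pd^0.52·e^(0.02·RH+f) = 22.36 μm/a
  Cl⁻ term: 0.102·375.4^0.62·exp(0.033·80+0.04·7.6) = 76.45
  r_corr = 22.36 + 76.45 = 98.81 μm/a
Category bounds: 80…200 μm/a bracket r_corr ⇒ C5

C5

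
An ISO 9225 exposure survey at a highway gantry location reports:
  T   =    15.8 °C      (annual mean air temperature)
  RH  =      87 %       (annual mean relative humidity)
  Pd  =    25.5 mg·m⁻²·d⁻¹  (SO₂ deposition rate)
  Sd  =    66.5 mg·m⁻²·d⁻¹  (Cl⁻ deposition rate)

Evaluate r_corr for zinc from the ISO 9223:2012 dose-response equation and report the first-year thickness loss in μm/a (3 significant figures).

zinc: f(T) = -0.071·(T−10) [T>10 °C] = -0.4118
  SO₂ term: 0.0129·25.5^0.44·exp(0.046·87-0.4118) = 1.944
  Cl⁻ term: 0.0175·66.5^0.57·exp(0.008·87+0.085·15.8) = 1.471
  r_corr = 1.944 + 1.471 = 3.415 μm/a

r_corr = 3.41 μm/a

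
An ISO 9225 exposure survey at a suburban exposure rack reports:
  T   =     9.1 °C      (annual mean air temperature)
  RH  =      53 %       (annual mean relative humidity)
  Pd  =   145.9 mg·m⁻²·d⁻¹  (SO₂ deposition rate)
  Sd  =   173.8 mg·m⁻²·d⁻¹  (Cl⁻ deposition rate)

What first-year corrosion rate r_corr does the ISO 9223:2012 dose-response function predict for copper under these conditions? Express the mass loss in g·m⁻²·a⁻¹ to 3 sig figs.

r_corr = 7.42 g·m⁻²·a⁻¹

copper: f(T) = +0.126·(T−10) [T≤10 °C] = -0.1134
  SO₂ term: 0.0053·145.9^0.26·exp(0.059·53-0.1134) = 0.3942
  Cl⁻ term: 0.01025·173.8^0.27·exp(0.036·53+0.049·9.1) = 0.4343
  sum: 0.3942 + 0.4343 → r_corr = 0.8285 μm/a
Convert to mass loss: 0.8285 μm/a × 8.96 g/cm³ = 7.424 g·m⁻²·a⁻¹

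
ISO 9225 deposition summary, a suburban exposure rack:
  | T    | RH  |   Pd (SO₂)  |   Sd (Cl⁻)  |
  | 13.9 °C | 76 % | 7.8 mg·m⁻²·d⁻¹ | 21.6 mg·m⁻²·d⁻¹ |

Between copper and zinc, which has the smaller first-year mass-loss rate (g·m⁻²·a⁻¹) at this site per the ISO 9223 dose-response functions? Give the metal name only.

zinc

copper: temperature factor f = -0.080·(3.9) = -0.3120
  Pd branch = 0.0053·Pd^0.26·e^(0.059·RH+f) = 0.5863 μm/a
  Sd branch = 0.01025·Sd^0.27·e^(0.036·RH+0.049·T) = 0.7162 μm/a
  sum: 0.5863 + 0.7162 → r_corr = 1.303 μm/a
  mass loss = 1.303 μm/a × 8.96 g/cm³ = 11.67 g·m⁻²·a⁻¹
zinc: temperature factor f = -0.071·(3.9) = -0.2769
  Pd branch = 0.0129·Pd^0.44·e^(0.046·RH+f) = 0.7964 μm/a
  Sd branch = 0.0175·Sd^0.57·e^(0.008·RH+0.085·T) = 0.6037 μm/a
  sum: 0.7964 + 0.6037 → r_corr = 1.4 μm/a
  mass loss = 1.4 μm/a × 7.14 g/cm³ = 9.997 g·m⁻²·a⁻¹
Ordering by g·m⁻²·a⁻¹: copper (11.7) > zinc (10)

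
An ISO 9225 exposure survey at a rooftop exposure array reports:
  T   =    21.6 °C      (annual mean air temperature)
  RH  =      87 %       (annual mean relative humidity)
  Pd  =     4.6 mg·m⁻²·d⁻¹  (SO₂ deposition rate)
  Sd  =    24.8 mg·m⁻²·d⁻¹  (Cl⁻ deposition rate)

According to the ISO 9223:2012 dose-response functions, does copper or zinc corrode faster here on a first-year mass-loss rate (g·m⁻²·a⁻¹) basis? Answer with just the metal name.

copper: T>10 °C ⇒ hinge -0.080·(21.6−10) = -0.9280
  SO₂ term: 0.0053·4.6^0.26·exp(0.059·87-0.9280) = 0.5282
  Cl⁻ term: 0.01025·24.8^0.27·exp(0.036·87+0.049·21.6) = 1.611
  r_corr = 0.5282 + 1.611 = 2.139 μm/a
  mass loss = 2.139 μm/a × 8.96 g/cm³ = 19.17 g·m⁻²·a⁻¹
zinc: T>10 °C ⇒ hinge -0.071·(21.6−10) = -0.8236
  Pd branch = 0.0129·Pd^0.44·e^(0.046·RH+f) = 0.6061 μm/a
  Sd branch = 0.0175·Sd^0.57·e^(0.008·RH+0.085·T) = 1.372 μm/a
  sum: 0.6061 + 1.372 → r_corr = 1.979 μm/a
  mass loss = 1.979 μm/a × 7.14 g/cm³ = 14.13 g·m⁻²·a⁻¹
Ordering by g·m⁻²·a⁻¹: copper (19.2) > zinc (14.1)

copper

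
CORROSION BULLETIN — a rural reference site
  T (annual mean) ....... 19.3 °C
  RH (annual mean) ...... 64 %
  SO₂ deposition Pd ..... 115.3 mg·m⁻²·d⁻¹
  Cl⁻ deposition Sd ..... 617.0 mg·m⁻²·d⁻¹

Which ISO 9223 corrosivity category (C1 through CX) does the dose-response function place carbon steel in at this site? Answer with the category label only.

carbon steel: f(T) = -0.054·(T−10) [T>10 °C] = -0.5022
  SO₂ term: 1.77·115.3^0.52·exp(0.02·64-0.5022) = 45.49
  Sd branch = 0.102·Sd^0.62·e^(0.033·RH+0.04·T) = 97.97 μm/a
  r_corr = 45.49 + 97.97 = 143.5 μm/a
Category bounds: 80…200 μm/a bracket r_corr ⇒ C5

C5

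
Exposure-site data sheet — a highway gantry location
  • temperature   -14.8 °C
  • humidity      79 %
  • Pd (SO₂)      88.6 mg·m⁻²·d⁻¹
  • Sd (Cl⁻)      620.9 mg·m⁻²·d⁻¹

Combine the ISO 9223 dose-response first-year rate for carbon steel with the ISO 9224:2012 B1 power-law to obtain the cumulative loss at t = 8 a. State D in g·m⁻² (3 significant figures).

D(8) = 1.01e+03 g·m⁻²

carbon steel: temperature factor f = +0.150·(-24.8) = -3.7200
  Pd branch = 1.77·Pd^0.52·e^(0.02·RH+f) = 2.144 μm/a
  Sd branch = 0.102·Sd^0.62·e^(0.033·RH+0.04·T) = 41.25 μm/a
  r_corr = 2.144 + 41.25 = 43.39 μm/a
ISO 9224: D(t) = r_corr · t^b with b = 0.523 (carbon steel, B1)
  D(8) = 43.39 × 8^0.523 = 43.39 × 2.967 = 128.7 μm
  Mass loss = 128.7 μm × 7.85 g/cm³ = 1011 g·m⁻²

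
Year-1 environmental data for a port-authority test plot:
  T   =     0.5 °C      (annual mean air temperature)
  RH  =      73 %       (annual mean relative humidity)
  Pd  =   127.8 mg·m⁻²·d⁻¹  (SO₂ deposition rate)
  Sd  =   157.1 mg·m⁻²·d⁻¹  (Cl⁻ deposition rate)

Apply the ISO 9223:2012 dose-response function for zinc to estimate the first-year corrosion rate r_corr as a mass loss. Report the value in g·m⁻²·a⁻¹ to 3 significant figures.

r_corr = 19.8 g·m⁻²·a⁻¹

zinc: temperature factor f = +0.038·(-9.5) = -0.3610
  sulphur-dioxide contribution → 2.183 μm/a
  chloride contribution → 0.5847 μm/a
  ⇒ r_corr(zinc) = 2.768 μm/a
Convert to mass loss: 2.768 μm/a × 7.14 g/cm³ = 19.76 g·m⁻²·a⁻¹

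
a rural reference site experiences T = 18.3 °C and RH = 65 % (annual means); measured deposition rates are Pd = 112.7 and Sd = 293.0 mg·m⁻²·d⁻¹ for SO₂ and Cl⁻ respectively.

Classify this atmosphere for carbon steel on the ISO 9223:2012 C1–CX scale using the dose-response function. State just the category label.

C5

carbon steel: T>10 °C ⇒ hinge -0.054·(18.3−10) = -0.4482
  SO₂ term: 1.77·112.7^0.52·exp(0.02·65-0.4482) = 48.41
  Sd branch = 0.102·Sd^0.62·e^(0.033·RH+0.04·T) = 61.31 μm/a
  sum: 48.41 + 61.31 → r_corr = 109.7 μm/a
110 μm/a falls in (80, 200] for carbon steel → category C5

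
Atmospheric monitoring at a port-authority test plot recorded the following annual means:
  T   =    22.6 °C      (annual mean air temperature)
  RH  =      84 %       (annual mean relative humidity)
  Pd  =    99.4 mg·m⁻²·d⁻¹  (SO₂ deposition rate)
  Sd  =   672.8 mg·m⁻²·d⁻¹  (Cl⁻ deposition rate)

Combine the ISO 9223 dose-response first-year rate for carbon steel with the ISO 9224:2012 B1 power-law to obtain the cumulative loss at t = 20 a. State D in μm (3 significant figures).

carbon steel: T>10 °C ⇒ hinge -0.054·(22.6−10) = -0.6804
  SO₂ term: 1.77·99.4^0.52·exp(0.02·84-0.6804) = 52.57
  Cl⁻ term: 0.102·672.8^0.62·exp(0.033·84+0.04·22.6) = 228.2
  sum: 52.57 + 228.2 → r_corr = 280.8 μm/a
Long-term exponent b (ISO 9224 Table 2, B1) = 0.523
  D(20) = 280.8 × 20^0.523 = 280.8 × 4.791 = 1345 μm

D(20) = 1.35e+03 μm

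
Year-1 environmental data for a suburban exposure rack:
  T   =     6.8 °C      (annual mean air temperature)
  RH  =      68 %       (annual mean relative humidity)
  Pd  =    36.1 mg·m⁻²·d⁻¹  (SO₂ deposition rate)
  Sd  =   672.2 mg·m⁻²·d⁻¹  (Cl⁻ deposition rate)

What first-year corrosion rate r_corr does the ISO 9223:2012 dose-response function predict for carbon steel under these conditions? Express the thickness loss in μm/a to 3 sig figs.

r_corr = 99.1 μm/a

carbon steel: T≤10 °C ⇒ hinge +0.150·(6.8−10) = -0.4800
  sulphur-dioxide contribution → 27.55 μm/a
  chloride contribution → 71.5 μm/a
  total first-year rate 99.05 μm/a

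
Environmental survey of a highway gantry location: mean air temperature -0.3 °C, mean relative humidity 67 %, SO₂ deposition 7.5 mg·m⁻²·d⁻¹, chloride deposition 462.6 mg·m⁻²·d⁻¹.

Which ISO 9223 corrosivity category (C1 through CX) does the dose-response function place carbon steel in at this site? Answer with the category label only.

carbon steel: T≤10 °C ⇒ hinge +0.150·(-0.3−10) = -1.5450
  Pd branch = 1.77·Pd^0.52·e^(0.02·RH+f) = 4.111 μm/a
  Sd branch = 0.102·Sd^0.62·e^(0.033·RH+0.04·T) = 41.31 μm/a
  sum: 4.111 + 41.31 → r_corr = 45.42 μm/a
ISO 9223 Table 2 (carbon steel): 25 < 45.4 ≤ 50 μm/a ⇒ C3

C3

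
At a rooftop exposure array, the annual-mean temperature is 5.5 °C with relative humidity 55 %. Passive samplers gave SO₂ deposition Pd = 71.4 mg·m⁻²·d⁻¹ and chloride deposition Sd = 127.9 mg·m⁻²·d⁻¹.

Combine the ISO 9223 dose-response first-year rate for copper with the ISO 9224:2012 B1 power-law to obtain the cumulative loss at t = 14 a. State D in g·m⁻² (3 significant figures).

copper: T≤10 °C ⇒ hinge +0.126·(5.5−10) = -0.5670
  Pd branch = 0.0053·Pd^0.26·e^(0.059·RH+f) = 0.234 μm/a
  Sd branch = 0.01025·Sd^0.27·e^(0.036·RH+0.049·T) = 0.3602 μm/a
  sum: 0.234 + 0.3602 → r_corr = 0.5942 μm/a
Long-term exponent b (ISO 9224 Table 2, B1) = 0.667
  D(14) = 0.5942 × 14^0.667 = 0.5942 × 5.814 = 3.455 μm
  Mass loss = 3.455 μm × 8.96 g/cm³ = 30.95 g·m⁻²

D(14) = 31.0 g·m⁻²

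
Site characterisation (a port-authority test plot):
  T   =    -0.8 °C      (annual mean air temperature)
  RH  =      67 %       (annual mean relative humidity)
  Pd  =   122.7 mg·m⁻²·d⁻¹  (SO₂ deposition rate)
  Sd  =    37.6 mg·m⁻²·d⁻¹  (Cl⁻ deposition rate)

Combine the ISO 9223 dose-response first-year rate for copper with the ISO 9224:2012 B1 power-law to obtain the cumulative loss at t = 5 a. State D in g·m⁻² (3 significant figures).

D(5) = 14.2 g·m⁻²

copper: temperature factor f = +0.126·(-10.8) = -1.3608
  sulphur-dioxide contribution → 0.2473 μm/a
  chloride contribution → 0.2928 μm/a
  ⇒ r_corr(copper) = 0.54 μm/a
Long-term exponent b (ISO 9224 Table 2, B1) = 0.667
  D(5) = 0.54 × 5^0.667 = 0.54 × 2.926 = 1.58 μm
  Mass loss = 1.58 μm × 8.96 g/cm³ = 14.16 g·m⁻²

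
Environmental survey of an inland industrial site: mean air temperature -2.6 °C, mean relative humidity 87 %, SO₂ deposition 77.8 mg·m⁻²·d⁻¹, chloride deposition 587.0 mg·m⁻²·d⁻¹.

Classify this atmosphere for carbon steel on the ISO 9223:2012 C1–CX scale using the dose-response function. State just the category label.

carbon steel: f(T) = +0.150·(T−10) [T≤10 °C] = -1.8900
  sulphur-dioxide contribution → 14.66 μm/a
  chloride contribution → 84.5 μm/a
  total first-year rate 99.16 μm/a
ISO 9223 Table 2 (carbon steel): 80 < 99.2 ≤ 200 μm/a ⇒ C5

C5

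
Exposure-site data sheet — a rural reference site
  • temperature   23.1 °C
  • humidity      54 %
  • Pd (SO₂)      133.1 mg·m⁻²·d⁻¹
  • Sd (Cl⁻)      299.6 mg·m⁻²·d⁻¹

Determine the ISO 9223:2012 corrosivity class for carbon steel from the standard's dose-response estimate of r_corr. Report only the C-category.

carbon steel: f(T) = -0.054·(T−10) [T>10 °C] = -0.7074
  Pd branch = 1.77·Pd^0.52·e^(0.02·RH+f) = 32.69 μm/a
  Sd branch = 0.102·Sd^0.62·e^(0.033·RH+0.04·T) = 52.39 μm/a
  sum: 32.69 + 52.39 → r_corr = 85.08 μm/a
Category bounds: 80…200 μm/a bracket r_corr ⇒ C5

C5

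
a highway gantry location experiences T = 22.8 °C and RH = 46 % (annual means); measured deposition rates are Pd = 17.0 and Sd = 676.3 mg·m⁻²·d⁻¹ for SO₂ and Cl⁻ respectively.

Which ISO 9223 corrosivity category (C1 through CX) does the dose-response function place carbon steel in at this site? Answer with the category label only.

C4

carbon steel: temperature factor f = -0.054·(12.8) = -0.6912
  SO₂ term: 1.77·17.0^0.52·exp(0.02·46-0.6912) = 9.709
  Sd branch = 0.102·Sd^0.62·e^(0.033·RH+0.04·T) = 65.86 μm/a
  r_corr = 9.709 + 65.86 = 75.57 μm/a
ISO 9223 Table 2 (carbon steel): 50 < 75.6 ≤ 80 μm/a ⇒ C4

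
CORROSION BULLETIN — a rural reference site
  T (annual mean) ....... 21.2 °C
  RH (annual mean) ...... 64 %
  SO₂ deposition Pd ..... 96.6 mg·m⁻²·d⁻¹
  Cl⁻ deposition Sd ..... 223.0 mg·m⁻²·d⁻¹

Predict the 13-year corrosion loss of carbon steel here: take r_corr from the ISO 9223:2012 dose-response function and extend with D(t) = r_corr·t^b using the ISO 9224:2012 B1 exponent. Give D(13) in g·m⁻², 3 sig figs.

D(13) = 2.81e+03 g·m⁻²

carbon steel: temperature factor f = -0.054·(11.2) = -0.6048
  sulphur-dioxide contribution → 37.45 μm/a
  chloride contribution → 56.24 μm/a
  total first-year rate 93.69 μm/a
ISO 9224: D(t) = r_corr · t^b with b = 0.523 (carbon steel, B1)
  D(13) = 93.69 × 13^0.523 = 93.69 × 3.825 = 358.3 μm
  Mass loss = 358.3 μm × 7.85 g/cm³ = 2813 g·m⁻²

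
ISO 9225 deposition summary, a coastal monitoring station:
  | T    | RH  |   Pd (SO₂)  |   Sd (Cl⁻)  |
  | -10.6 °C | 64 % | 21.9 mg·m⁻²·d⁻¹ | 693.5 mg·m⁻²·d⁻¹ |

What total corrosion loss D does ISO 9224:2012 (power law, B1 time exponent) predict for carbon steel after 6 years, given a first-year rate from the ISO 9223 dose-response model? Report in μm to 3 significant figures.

carbon steel: T≤10 °C ⇒ hinge +0.150·(-10.6−10) = -3.0900
  sulphur-dioxide contribution → 1.442 μm/a
  chloride contribution → 31.85 μm/a
  total first-year rate 33.29 μm/a
ISO 9224: D(t) = r_corr · t^b with b = 0.523 (carbon steel, B1)
  D(6) = 33.29 × 6^0.523 = 33.29 × 2.553 = 84.98 μm

D(6) = 85.0 μm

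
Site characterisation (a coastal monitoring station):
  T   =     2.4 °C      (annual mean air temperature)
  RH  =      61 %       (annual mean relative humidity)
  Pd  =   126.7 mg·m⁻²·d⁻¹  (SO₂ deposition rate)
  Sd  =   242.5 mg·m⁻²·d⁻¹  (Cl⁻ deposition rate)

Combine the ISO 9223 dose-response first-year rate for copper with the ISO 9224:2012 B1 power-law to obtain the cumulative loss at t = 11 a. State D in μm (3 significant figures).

D(11) = 3.56 μm

copper: temperature factor f = +0.126·(-7.6) = -0.9576
  sulphur-dioxide contribution → 0.2619 μm/a
  chloride contribution → 0.4564 μm/a
  total first-year rate 0.7183 μm/a
Long-term exponent b (ISO 9224 Table 2, B1) = 0.667
  D(11) = 0.7183 × 11^0.667 = 0.7183 × 4.95 = 3.556 μm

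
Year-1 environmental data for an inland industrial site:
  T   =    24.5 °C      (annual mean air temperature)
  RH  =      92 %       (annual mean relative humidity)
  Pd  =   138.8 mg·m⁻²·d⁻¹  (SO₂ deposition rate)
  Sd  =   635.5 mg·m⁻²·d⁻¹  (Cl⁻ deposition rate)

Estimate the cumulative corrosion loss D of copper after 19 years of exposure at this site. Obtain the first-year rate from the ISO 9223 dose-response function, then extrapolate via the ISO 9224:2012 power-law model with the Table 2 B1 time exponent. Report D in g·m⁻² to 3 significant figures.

copper: f(T) = -0.080·(T−10) [T>10 °C] = -1.1600
  SO₂ term: 0.0053·138.8^0.26·exp(0.059·92-1.1600) = 1.364
  Cl⁻ term: 0.01025·635.5^0.27·exp(0.036·92+0.049·24.5) = 5.337
  r_corr = 1.364 + 5.337 = 6.701 μm/a
Long-term exponent b (ISO 9224 Table 2, B1) = 0.667
  D(19) = 6.701 × 19^0.667 = 6.701 × 7.127 = 47.76 μm
  Mass loss = 47.76 μm × 8.96 g/cm³ = 428 g·m⁻²

D(19) = 428 g·m⁻²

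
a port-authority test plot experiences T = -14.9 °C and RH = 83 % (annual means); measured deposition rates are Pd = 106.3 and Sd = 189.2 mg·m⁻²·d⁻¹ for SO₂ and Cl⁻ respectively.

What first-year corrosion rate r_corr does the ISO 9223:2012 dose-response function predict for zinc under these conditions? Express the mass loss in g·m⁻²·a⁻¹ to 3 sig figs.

r_corr = 14.0 g·m⁻²·a⁻¹

zinc: T≤10 °C ⇒ hinge +0.038·(-14.9−10) = -0.9462
  sulphur-dioxide contribution → 1.776 μm/a
  chloride contribution → 0.1902 μm/a
  ⇒ r_corr(zinc) = 1.966 μm/a
Convert to mass loss: 1.966 μm/a × 7.14 g/cm³ = 14.04 g·m⁻²·a⁻¹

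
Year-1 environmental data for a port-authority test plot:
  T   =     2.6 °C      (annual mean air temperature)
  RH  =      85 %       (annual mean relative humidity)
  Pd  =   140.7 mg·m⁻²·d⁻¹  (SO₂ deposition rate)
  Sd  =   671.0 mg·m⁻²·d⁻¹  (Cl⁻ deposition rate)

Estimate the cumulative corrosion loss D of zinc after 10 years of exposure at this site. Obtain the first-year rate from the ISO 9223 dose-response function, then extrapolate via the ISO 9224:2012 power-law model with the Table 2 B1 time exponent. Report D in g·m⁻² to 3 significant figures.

zinc: T≤10 °C ⇒ hinge +0.038·(2.6−10) = -0.2812
  SO₂ term: 0.0129·140.7^0.44·exp(0.046·85-0.2812) = 4.284
  Cl⁻ term: 0.0175·671.0^0.57·exp(0.008·85+0.085·2.6) = 1.76
  sum: 4.284 + 1.76 → r_corr = 6.044 μm/a
ISO 9224: D(t) = r_corr · t^b with b = 0.813 (zinc, B1)
  D(10) = 6.044 × 10^0.813 = 6.044 × 6.501 = 39.29 μm
  Mass loss = 39.29 μm × 7.14 g/cm³ = 280.5 g·m⁻²

D(10) = 281 g·m⁻²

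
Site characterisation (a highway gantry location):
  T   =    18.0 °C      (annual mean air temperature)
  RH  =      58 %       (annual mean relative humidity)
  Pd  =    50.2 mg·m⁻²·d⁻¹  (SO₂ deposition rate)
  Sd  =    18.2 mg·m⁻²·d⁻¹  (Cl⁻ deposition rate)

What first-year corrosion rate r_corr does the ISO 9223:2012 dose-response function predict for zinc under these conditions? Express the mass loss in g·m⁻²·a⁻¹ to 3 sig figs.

r_corr = 9.01 g·m⁻²·a⁻¹

zinc: temperature factor f = -0.071·(8.0) = -0.5680
  SO₂ term: 0.0129·50.2^0.44·exp(0.046·58-0.5680) = 0.5901
  Sd branch = 0.0175·Sd^0.57·e^(0.008·RH+0.085·T) = 0.6718 μm/a
  sum: 0.5901 + 0.6718 → r_corr = 1.262 μm/a
Convert to mass loss: 1.262 μm/a × 7.14 g/cm³ = 9.01 g·m⁻²·a⁻¹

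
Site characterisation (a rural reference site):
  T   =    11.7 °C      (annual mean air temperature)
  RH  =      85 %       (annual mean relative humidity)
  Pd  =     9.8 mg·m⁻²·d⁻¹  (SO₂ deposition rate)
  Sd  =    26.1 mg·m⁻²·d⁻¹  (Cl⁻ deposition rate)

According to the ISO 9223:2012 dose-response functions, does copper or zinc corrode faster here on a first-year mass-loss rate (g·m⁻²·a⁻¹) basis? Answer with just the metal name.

copper: f(T) = -0.080·(T−10) [T>10 °C] = -0.1360
  Pd branch = 0.0053·Pd^0.26·e^(0.059·RH+f) = 1.262 μm/a
  Cl⁻ term: 0.01025·26.1^0.27·exp(0.036·85+0.049·11.7) = 0.9357
  sum: 1.262 + 0.9357 → r_corr = 2.197 μm/a
  mass loss = 2.197 μm/a × 8.96 g/cm³ = 19.69 g·m⁻²·a⁻¹
zinc: f(T) = -0.071·(T−10) [T>10 °C] = -0.1207
  Pd branch = 0.0129·Pd^0.44·e^(0.046·RH+f) = 1.557 μm/a
  Sd branch = 0.0175·Sd^0.57·e^(0.008·RH+0.085·T) = 0.5994 μm/a
  r_corr = 1.557 + 0.5994 = 2.157 μm/a
  mass loss = 2.157 μm/a × 7.14 g/cm³ = 15.4 g·m⁻²·a⁻¹
Ordering by g·m⁻²·a⁻¹: copper (19.7) > zinc (15.4)

copper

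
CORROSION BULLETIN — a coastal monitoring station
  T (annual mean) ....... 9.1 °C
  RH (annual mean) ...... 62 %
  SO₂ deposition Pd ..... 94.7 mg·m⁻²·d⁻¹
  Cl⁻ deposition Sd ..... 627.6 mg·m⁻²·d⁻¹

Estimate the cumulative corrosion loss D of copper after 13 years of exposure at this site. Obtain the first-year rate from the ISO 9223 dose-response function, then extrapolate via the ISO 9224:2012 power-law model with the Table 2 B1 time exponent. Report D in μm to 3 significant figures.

copper: f(T) = +0.126·(T−10) [T≤10 °C] = -0.1134
  Pd branch = 0.0053·Pd^0.26·e^(0.059·RH+f) = 0.5991 μm/a
  Cl⁻ term: 0.01025·627.6^0.27·exp(0.036·62+0.049·9.1) = 0.8494
  sum: 0.5991 + 0.8494 → r_corr = 1.449 μm/a
ISO 9224: D(t) = r_corr · t^b with b = 0.667 (copper, B1)
  D(13) = 1.449 × 13^0.667 = 1.449 × 5.534 = 8.015 μm

D(13) = 8.02 μm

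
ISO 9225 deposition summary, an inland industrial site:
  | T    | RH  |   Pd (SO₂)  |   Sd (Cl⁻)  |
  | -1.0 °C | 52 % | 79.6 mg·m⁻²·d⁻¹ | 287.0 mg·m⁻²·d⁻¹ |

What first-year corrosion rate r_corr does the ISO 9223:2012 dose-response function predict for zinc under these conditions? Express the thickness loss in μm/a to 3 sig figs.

zinc: T≤10 °C ⇒ hinge +0.038·(-1.0−10) = -0.4180
  Pd branch = 0.0129·Pd^0.44·e^(0.046·RH+f) = 0.6372 μm/a
  Cl⁻ term: 0.0175·287.0^0.57·exp(0.008·52+0.085·-1.0) = 0.6135
  sum: 0.6372 + 0.6135 → r_corr = 1.251 μm/a

r_corr = 1.25 μm/a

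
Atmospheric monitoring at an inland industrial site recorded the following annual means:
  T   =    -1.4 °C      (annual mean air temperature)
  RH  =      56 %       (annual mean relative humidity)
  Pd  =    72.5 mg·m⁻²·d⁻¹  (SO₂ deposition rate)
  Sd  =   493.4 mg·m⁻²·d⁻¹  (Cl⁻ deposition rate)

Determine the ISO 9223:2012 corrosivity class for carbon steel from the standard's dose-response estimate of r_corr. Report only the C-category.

C3

carbon steel: T≤10 °C ⇒ hinge +0.150·(-1.4−10) = -1.7100
  sulphur-dioxide contribution → 9.102 μm/a
  chloride contribution → 28.62 μm/a
  total first-year rate 37.72 μm/a
37.7 μm/a falls in (25, 50] for carbon steel → category C3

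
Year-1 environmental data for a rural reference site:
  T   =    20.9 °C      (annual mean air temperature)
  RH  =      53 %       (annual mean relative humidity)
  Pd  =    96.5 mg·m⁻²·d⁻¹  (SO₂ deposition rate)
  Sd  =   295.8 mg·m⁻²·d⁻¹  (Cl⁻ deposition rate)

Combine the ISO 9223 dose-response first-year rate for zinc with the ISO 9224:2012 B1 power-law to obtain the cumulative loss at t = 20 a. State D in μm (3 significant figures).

zinc: temperature factor f = -0.071·(10.9) = -0.7739
  sulphur-dioxide contribution → 0.5087 μm/a
  chloride contribution → 4.047 μm/a
  ⇒ r_corr(zinc) = 4.556 μm/a
Long-term exponent b (ISO 9224 Table 2, B1) = 0.813
  D(20) = 4.556 × 20^0.813 = 4.556 × 11.42 = 52.04 μm

D(20) = 52.0 μm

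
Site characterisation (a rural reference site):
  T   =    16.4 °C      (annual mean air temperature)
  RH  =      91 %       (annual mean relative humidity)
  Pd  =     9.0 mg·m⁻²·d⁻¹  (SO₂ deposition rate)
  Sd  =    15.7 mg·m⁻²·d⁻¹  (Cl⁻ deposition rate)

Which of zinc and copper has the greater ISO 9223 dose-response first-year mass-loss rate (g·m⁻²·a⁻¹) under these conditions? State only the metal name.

copper

zinc: f(T) = -0.071·(T−10) [T>10 °C] = -0.4544
  Pd branch = 0.0129·Pd^0.44·e^(0.046·RH+f) = 1.416 μm/a
  Sd branch = 0.0175·Sd^0.57·e^(0.008·RH+0.085·T) = 0.7019 μm/a
  r_corr = 1.416 + 0.7019 = 2.118 μm/a
  mass loss = 2.118 μm/a × 7.14 g/cm³ = 15.12 g·m⁻²·a⁻¹
copper: f(T) = -0.080·(T−10) [T>10 °C] = -0.5120
  Pd branch = 0.0053·Pd^0.26·e^(0.059·RH+f) = 1.207 μm/a
  Cl⁻ term: 0.01025·15.7^0.27·exp(0.036·91+0.049·16.4) = 1.275
  sum: 1.207 + 1.275 → r_corr = 2.482 μm/a
  mass loss = 2.482 μm/a × 8.96 g/cm³ = 22.24 g·m⁻²·a⁻¹
Ordering by g·m⁻²·a⁻¹: copper (22.2) > zinc (15.1)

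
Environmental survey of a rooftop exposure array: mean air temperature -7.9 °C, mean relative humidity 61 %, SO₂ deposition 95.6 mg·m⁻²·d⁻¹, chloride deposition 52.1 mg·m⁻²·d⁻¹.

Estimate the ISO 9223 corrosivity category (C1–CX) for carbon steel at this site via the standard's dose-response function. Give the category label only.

carbon steel: temperature factor f = +0.150·(-17.9) = -2.6850
  SO₂ term: 1.77·95.6^0.52·exp(0.02·61-2.6850) = 4.381
  Sd branch = 0.102·Sd^0.62·e^(0.033·RH+0.04·T) = 6.457 μm/a
  r_corr = 4.381 + 6.457 = 10.84 μm/a
Category bounds: 1.3…25 μm/a bracket r_corr ⇒ C2

C2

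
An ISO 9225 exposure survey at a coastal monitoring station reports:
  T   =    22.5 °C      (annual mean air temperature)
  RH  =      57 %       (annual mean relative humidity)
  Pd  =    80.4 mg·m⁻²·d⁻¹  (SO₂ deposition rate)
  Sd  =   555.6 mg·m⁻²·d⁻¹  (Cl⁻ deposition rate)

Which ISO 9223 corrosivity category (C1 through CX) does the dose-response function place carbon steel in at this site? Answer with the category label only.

carbon steel: f(T) = -0.054·(T−10) [T>10 °C] = -0.6750
  Pd branch = 1.77·Pd^0.52·e^(0.02·RH+f) = 27.58 μm/a
  Sd branch = 0.102·Sd^0.62·e^(0.033·RH+0.04·T) = 82.82 μm/a
  sum: 27.58 + 82.82 → r_corr = 110.4 μm/a
Category bounds: 80…200 μm/a bracket r_corr ⇒ C5

C5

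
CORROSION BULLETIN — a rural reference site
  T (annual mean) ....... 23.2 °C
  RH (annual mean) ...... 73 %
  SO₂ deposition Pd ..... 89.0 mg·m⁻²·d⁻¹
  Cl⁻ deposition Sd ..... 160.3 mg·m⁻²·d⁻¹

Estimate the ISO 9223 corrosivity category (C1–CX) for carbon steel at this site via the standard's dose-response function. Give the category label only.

C5

carbon steel: T>10 °C ⇒ hinge -0.054·(23.2−10) = -0.7128
  Pd branch = 1.77·Pd^0.52·e^(0.02·RH+f) = 38.56 μm/a
  Sd branch = 0.102·Sd^0.62·e^(0.033·RH+0.04·T) = 66.82 μm/a
  sum: 38.56 + 66.82 → r_corr = 105.4 μm/a
Category bounds: 80…200 μm/a bracket r_corr ⇒ C5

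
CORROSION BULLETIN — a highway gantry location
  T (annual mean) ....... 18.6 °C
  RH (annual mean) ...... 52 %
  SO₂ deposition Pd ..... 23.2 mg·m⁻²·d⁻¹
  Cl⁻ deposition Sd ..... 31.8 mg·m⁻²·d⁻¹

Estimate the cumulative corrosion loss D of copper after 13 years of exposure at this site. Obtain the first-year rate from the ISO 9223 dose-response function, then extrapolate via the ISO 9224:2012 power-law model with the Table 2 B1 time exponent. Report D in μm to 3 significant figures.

D(13) = 3.05 μm

copper: temperature factor f = -0.080·(8.6) = -0.6880
  SO₂ term: 0.0053·23.2^0.26·exp(0.059·52-0.6880) = 0.1297
  Cl⁻ term: 0.01025·31.8^0.27·exp(0.036·52+0.049·18.6) = 0.4219
  r_corr = 0.1297 + 0.4219 = 0.5516 μm/a
Power-law: D(13) = r_corr · 13^0.667
  D(13) = 0.5516 × 13^0.667 = 0.5516 × 5.534 = 3.052 μm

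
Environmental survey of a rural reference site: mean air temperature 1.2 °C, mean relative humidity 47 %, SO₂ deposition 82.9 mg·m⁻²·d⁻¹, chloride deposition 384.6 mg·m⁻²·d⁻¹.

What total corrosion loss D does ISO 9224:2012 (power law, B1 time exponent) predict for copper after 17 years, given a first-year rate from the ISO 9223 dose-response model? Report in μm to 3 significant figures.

copper: T≤10 °C ⇒ hinge +0.126·(1.2−10) = -1.1088
  sulphur-dioxide contribution → 0.08828 μm/a
  chloride contribution → 0.2945 μm/a
  ⇒ r_corr(copper) = 0.3827 μm/a
Long-term exponent b (ISO 9224 Table 2, B1) = 0.667
  D(17) = 0.3827 × 17^0.667 = 0.3827 × 6.618 = 2.533 μm

D(17) = 2.53 μm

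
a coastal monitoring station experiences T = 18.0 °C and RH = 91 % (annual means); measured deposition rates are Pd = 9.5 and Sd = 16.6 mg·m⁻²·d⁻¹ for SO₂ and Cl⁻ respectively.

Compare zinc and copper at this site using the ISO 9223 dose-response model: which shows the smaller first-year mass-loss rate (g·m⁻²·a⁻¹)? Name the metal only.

zinc

zinc: f(T) = -0.071·(T−10) [T>10 °C] = -0.5680
  Pd branch = 0.0129·Pd^0.44·e^(0.046·RH+f) = 1.294 μm/a
  Sd branch = 0.0175·Sd^0.57·e^(0.008·RH+0.085·T) = 0.8301 μm/a
  r_corr = 1.294 + 0.8301 = 2.125 μm/a
  mass loss = 2.125 μm/a × 7.14 g/cm³ = 15.17 g·m⁻²·a⁻¹
copper: f(T) = -0.080·(T−10) [T>10 °C] = -0.6400
  SO₂ term: 0.0053·9.5^0.26·exp(0.059·91-0.6400) = 1.077
  Cl⁻ term: 0.01025·16.6^0.27·exp(0.036·91+0.049·18.0) = 1.399
  sum: 1.077 + 1.399 → r_corr = 2.477 μm/a
  mass loss = 2.477 μm/a × 8.96 g/cm³ = 22.19 g·m⁻²·a⁻¹
Ordering by g·m⁻²·a⁻¹: copper (22.2) > zinc (15.2)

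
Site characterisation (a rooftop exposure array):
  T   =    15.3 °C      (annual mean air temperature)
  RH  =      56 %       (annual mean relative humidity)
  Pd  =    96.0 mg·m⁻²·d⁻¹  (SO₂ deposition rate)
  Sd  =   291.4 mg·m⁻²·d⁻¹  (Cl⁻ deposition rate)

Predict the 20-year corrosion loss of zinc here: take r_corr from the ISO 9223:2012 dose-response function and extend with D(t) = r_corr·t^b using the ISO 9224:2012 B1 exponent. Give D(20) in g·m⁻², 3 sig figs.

zinc: T>10 °C ⇒ hinge -0.071·(15.3−10) = -0.3763
  SO₂ term: 0.0129·96.0^0.44·exp(0.046·56-0.3763) = 0.8672
  Cl⁻ term: 0.0175·291.4^0.57·exp(0.008·56+0.085·15.3) = 2.554
  sum: 0.8672 + 2.554 → r_corr = 3.421 μm/a
Long-term exponent b (ISO 9224 Table 2, B1) = 0.813
  D(20) = 3.421 × 20^0.813 = 3.421 × 11.42 = 39.07 μm
  Mass loss = 39.07 μm × 7.14 g/cm³ = 279 g·m⁻²

D(20) = 279 g·m⁻²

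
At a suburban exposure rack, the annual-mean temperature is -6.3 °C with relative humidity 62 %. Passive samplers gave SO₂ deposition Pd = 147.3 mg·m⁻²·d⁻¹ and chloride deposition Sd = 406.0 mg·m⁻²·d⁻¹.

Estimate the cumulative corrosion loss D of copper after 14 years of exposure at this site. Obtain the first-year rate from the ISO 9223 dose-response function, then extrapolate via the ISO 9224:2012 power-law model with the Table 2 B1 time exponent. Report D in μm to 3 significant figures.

copper: f(T) = +0.126·(T−10) [T≤10 °C] = -2.0538
  SO₂ term: 0.0053·147.3^0.26·exp(0.059·62-2.0538) = 0.09654
  Cl⁻ term: 0.01025·406.0^0.27·exp(0.036·62+0.049·-6.3) = 0.3551
  sum: 0.09654 + 0.3551 → r_corr = 0.4516 μm/a
Long-term exponent b (ISO 9224 Table 2, B1) = 0.667
  D(14) = 0.4516 × 14^0.667 = 0.4516 × 5.814 = 2.626 μm

D(14) = 2.63 μm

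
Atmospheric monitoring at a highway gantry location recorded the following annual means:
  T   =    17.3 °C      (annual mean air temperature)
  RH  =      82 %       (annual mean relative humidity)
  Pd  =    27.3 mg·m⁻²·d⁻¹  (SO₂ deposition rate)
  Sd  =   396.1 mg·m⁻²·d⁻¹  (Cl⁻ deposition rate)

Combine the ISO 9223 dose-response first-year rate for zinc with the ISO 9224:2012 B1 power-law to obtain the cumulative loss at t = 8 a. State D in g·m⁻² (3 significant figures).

D(8) = 227 g·m⁻²

zinc: T>10 °C ⇒ hinge -0.071·(17.3−10) = -0.5183
  Pd branch = 0.0129·Pd^0.44·e^(0.046·RH+f) = 1.431 μm/a
  Sd branch = 0.0175·Sd^0.57·e^(0.008·RH+0.085·T) = 4.439 μm/a
  sum: 1.431 + 4.439 → r_corr = 5.87 μm/a
Long-term exponent b (ISO 9224 Table 2, B1) = 0.813
  D(8) = 5.87 × 8^0.813 = 5.87 × 5.423 = 31.83 μm
  Mass loss = 31.83 μm × 7.14 g/cm³ = 227.3 g·m⁻²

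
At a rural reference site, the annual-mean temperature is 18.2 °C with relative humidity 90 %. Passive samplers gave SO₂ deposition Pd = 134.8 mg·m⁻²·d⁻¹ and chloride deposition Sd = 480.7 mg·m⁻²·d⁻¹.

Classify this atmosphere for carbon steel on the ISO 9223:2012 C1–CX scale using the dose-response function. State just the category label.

carbon steel: f(T) = -0.054·(T−10) [T>10 °C] = -0.4428
  sulphur-dioxide contribution → 88.07 μm/a
  chloride contribution → 189.4 μm/a
  total first-year rate 277.5 μm/a
Category bounds: 200…700 μm/a bracket r_corr ⇒ CX

CX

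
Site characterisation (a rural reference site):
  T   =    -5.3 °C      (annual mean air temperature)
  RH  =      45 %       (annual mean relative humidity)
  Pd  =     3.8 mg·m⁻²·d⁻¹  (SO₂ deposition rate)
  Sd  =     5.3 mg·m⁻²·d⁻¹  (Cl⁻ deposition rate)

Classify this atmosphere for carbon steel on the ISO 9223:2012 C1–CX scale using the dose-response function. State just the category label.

carbon steel: T≤10 °C ⇒ hinge +0.150·(-5.3−10) = -2.2950
  sulphur-dioxide contribution → 0.8783 μm/a
  chloride contribution → 1.024 μm/a
  total first-year rate 1.903 μm/a
Category bounds: 1.3…25 μm/a bracket r_corr ⇒ C2

C2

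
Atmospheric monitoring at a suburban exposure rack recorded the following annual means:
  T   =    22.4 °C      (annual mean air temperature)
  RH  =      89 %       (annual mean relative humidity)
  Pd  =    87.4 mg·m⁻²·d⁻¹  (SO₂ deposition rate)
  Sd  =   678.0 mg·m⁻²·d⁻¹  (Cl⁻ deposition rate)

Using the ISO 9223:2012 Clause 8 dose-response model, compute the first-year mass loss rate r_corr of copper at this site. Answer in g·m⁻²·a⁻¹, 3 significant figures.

copper: f(T) = -0.080·(T−10) [T>10 °C] = -0.9920
  sulphur-dioxide contribution → 1.199 μm/a
  chloride contribution → 4.399 μm/a
  ⇒ r_corr(copper) = 5.597 μm/a
Convert to mass loss: 5.597 μm/a × 8.96 g/cm³ = 50.15 g·m⁻²·a⁻¹

r_corr = 50.2 g·m⁻²·a⁻¹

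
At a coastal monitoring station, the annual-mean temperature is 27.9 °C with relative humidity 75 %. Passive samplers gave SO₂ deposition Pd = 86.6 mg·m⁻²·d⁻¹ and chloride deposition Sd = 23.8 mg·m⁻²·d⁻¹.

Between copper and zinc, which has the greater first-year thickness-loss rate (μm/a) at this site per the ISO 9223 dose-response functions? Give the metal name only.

zinc

copper: f(T) = -0.080·(T−10) [T>10 °C] = -1.4320
  sulphur-dioxide contribution → 0.3372 μm/a
  chloride contribution → 1.408 μm/a
  ⇒ r_corr(copper) = 1.746 μm/a
zinc: f(T) = -0.071·(T−10) [T>10 °C] = -1.2709
  sulphur-dioxide contribution → 0.8118 μm/a
  chloride contribution → 2.081 μm/a
  ⇒ r_corr(zinc) = 2.892 μm/a
Ordering by μm/a: zinc (2.89) > copper (1.75)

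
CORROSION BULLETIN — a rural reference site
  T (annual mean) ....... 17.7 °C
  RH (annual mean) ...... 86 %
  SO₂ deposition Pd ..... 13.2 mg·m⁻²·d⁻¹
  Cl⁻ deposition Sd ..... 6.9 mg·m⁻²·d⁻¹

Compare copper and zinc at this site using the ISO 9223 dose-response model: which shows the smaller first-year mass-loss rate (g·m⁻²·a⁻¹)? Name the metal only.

zinc

copper: f(T) = -0.080·(T−10) [T>10 °C] = -0.6160
  SO₂ term: 0.0053·13.2^0.26·exp(0.059·86-0.6160) = 0.8948
  Sd branch = 0.01025·Sd^0.27·e^(0.036·RH+0.049·T) = 0.9088 μm/a
  sum: 0.8948 + 0.9088 → r_corr = 1.804 μm/a
  mass loss = 1.804 μm/a × 8.96 g/cm³ = 16.16 g·m⁻²·a⁻¹
zinc: temperature factor f = -0.071·(7.7) = -0.5467
  SO₂ term: 0.0129·13.2^0.44·exp(0.046·86-0.5467) = 1.214
  Sd branch = 0.0175·Sd^0.57·e^(0.008·RH+0.085·T) = 0.4714 μm/a
  r_corr = 1.214 + 0.4714 = 1.686 μm/a
  mass loss = 1.686 μm/a × 7.14 g/cm³ = 12.03 g·m⁻²·a⁻¹
Ordering by g·m⁻²·a⁻¹: copper (16.2) > zinc (12)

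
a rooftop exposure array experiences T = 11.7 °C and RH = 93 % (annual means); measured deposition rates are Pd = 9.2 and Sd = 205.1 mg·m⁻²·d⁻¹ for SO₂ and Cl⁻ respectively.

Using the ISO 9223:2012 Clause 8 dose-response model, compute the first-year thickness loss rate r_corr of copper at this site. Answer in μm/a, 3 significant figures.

r_corr = 4.17 μm/a

copper: temperature factor f = -0.080·(1.7) = -0.1360
  SO₂ term: 0.0053·9.2^0.26·exp(0.059·93-0.1360) = 1.99
  Sd branch = 0.01025·Sd^0.27·e^(0.036·RH+0.049·T) = 2.177 μm/a
  sum: 1.99 + 2.177 → r_corr = 4.167 μm/a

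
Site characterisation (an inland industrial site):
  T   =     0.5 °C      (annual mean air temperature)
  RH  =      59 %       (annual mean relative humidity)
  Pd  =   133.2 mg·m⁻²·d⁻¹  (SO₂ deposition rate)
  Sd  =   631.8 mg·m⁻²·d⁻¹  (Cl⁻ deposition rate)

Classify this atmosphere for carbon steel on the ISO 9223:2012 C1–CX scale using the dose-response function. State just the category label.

C4

carbon steel: f(T) = +0.150·(T−10) [T≤10 °C] = -1.4250
  SO₂ term: 1.77·133.2^0.52·exp(0.02·59-1.4250) = 17.63
  Sd branch = 0.102·Sd^0.62·e^(0.033·RH+0.04·T) = 39.74 μm/a
  r_corr = 17.63 + 39.74 = 57.37 μm/a
ISO 9223 Table 2 (carbon steel): 50 < 57.4 ≤ 80 μm/a ⇒ C4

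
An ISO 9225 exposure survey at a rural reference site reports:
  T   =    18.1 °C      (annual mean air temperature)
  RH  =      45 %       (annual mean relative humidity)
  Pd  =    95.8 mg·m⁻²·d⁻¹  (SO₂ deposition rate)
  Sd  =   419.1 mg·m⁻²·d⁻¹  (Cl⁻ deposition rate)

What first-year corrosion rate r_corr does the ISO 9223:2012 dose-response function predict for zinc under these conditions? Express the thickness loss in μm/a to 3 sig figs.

r_corr = 4.08 μm/a

zinc: temperature factor f = -0.071·(8.1) = -0.5751
  SO₂ term: 0.0129·95.8^0.44·exp(0.046·45-0.5751) = 0.4282
  Cl⁻ term: 0.0175·419.1^0.57·exp(0.008·45+0.085·18.1) = 3.65
  r_corr = 0.4282 + 3.65 = 4.078 μm/a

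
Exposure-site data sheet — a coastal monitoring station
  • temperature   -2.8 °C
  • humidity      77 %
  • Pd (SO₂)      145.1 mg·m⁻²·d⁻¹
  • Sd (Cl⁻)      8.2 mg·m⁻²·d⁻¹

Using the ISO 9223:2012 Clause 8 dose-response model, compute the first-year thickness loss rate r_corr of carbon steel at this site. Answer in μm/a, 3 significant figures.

r_corr = 20.4 μm/a

carbon steel: f(T) = +0.150·(T−10) [T≤10 °C] = -1.9200
  SO₂ term: 1.77·145.1^0.52·exp(0.02·77-1.9200) = 16.11
  Cl⁻ term: 0.102·8.2^0.62·exp(0.033·77+0.04·-2.8) = 4.266
  r_corr = 16.11 + 4.266 = 20.37 μm/a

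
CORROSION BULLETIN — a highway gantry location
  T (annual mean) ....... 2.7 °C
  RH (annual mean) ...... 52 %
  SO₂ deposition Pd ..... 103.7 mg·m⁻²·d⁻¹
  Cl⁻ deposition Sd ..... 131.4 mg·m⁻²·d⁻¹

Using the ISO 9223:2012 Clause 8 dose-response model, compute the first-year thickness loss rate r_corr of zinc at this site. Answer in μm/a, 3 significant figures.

r_corr = 1.36 μm/a

zinc: f(T) = +0.038·(T−10) [T≤10 °C] = -0.2774
  SO₂ term: 0.0129·103.7^0.44·exp(0.046·52-0.2774) = 0.8239
  Cl⁻ term: 0.0175·131.4^0.57·exp(0.008·52+0.085·2.7) = 0.5382
  sum: 0.8239 + 0.5382 → r_corr = 1.362 μm/a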